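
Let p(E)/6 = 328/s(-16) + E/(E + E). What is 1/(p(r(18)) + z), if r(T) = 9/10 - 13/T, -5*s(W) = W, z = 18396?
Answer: 1/19014 ≈ 5.2593e-5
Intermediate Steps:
s(W) = -W/5
r(T) = 9/10 - 13/T (r(T) = 9*(1/10) - 13/T = 9/10 - 13/T)
p(E) = 618 (p(E) = 6*(328/((-1/5*(-16))) + E/(E + E)) = 6*(328/(16/5) + E/((2*E))) = 6*(328*(5/16) + E*(1/(2*E))) = 6*(205/2 + 1/2) = 6*103 = 618)
1/(p(r(18)) + z) = 1/(618 + 18396) = 1/19014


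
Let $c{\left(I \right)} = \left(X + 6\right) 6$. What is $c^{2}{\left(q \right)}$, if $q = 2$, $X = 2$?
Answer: $2304$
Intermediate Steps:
$c{\left(I \right)} = 48$ ($c{\left(I \right)} = \left(2 + 6\right) 6 = 8 \cdot 6 = 48$)
$c^{2}{\left(q \right)} = 48^{2} = 2304$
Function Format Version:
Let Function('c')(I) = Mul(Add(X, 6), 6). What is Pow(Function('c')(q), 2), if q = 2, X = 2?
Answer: 2304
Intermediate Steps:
Function('c')(I) = 48 (Function('c')(I) = Mul(Add(2, 6), 6) = Mul(8, 6) = 48)
Pow(Function('c')(q), 2) = Pow(48, 2) = 2304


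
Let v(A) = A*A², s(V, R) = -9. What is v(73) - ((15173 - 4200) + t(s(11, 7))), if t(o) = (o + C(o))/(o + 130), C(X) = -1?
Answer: 45743334/121 ≈ 3.7804e+5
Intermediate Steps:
t(o) = (-1 + o)/(130 + o) (t(o) = (o - 1)/(o + 130) = (-1 + o)/(130 + o))
v(A) = A³
v(73) - ((15173 - 4200) + t(s(11, 7))) = 73³ - ((15173 - 4200) + (-1 - 9)/(130 - 9)) = 389017 - (10973 - 10/121) = 389017 - 1*1327723/121 = 389017 - 1327723/121 = 45743334/121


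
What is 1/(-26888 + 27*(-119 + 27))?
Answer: -1/29372 ≈ -3.4046e-5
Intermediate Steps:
1/(-26888 + 27*(-119 + 27)) = 1/(-26888 + 27*(-92)) = 1/(-26888 - 2484) = 1/(-29372) = -1/29372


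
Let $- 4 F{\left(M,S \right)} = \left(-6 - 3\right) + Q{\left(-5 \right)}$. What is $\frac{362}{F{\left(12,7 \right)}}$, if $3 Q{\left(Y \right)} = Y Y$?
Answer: $2172$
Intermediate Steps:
$Q{\left(Y \right)} = \frac{Y^{2}}{3}$ ($Q{\left(Y \right)} = \frac{Y Y}{3} = \frac{Y^{2}}{3}$)
$F{\left(M,S \right)} = \frac{1}{6}$ ($F{\left(M,S \right)} = - \frac{\left(-6 - 3\right) + \frac{\left(-5\right)^{2}}{3}}{4} = - \frac{-9 + \frac{1}{3} \cdot 25}{4} = - \frac{-9 + \frac{25}{3}}{4} = \left(- \frac{1}{4}\right) \left(- \frac{2}{3}\right) = \frac{1}{6}$)
$\frac{362}{F{\left(12,7 \right)}} = 362 \frac{1}{\frac{1}{6}} = 362 \cdot 6 = 2172$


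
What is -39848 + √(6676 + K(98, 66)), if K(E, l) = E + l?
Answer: -39848 + 6*√190 ≈ -39765.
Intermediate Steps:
-39848 + √(6676 + K(98, 66)) = -39848 + √(6676 + (98 + 66)) = -39848 + √(6676 + 164) = -39848 + √6840 = -39848 + 6*√190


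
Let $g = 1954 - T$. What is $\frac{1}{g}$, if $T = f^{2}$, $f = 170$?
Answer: $- \frac{1}{26946} \approx -3.7111 \cdot 10^{-5}$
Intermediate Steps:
$T = 28900$ ($T = 170^{2} = 28900$)
$g = -26946$ ($g = 1954 - 28900 = -26946$)
$\frac{1}{g} = \frac{1}{-26946} = - \frac{1}{26946}$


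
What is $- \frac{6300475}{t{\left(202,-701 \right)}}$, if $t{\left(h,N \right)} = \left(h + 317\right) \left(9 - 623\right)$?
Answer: $\frac{6300475}{318666} \approx 19.771$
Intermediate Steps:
$t{\left(h,N \right)} = -194638 - 614 h$ ($t{\left(h,N \right)} = \left(317 + h\right) \left(-614\right) = -194638 - 614 h$)
$- \frac{6300475}{t{\left(202,-701 \right)}} = - \frac{6300475}{-194638 - 124028} = - \frac{6300475}{-318666} = \left(-6300475\right) \left(- \frac{1}{318666}\right) = \frac{6300475}{318666}$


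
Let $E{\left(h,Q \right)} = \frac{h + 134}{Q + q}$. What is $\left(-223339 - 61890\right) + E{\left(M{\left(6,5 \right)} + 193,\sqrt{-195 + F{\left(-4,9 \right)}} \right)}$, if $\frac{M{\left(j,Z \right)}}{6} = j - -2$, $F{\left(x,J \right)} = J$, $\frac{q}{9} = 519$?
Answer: $\frac{- 285229 \sqrt{186} + 1332304284 i}{\sqrt{186} - 4671 i} \approx -2.8523 \cdot 10^{5} - 0.0002346 i$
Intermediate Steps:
$q = 4671$ ($q = 9 \cdot 519 = 4671$)
$M{\left(j,Z \right)} = 12 + 6 j$ ($M{\left(j,Z \right)} = 6 \left(j - -2\right) = 6 \left(j + 2\right) = 6 \left(2 + j\right) = 12 + 6 j$)
$E{\left(h,Q \right)} = \frac{134 + h}{4671 + Q}$ ($E{\left(h,Q \right)} = \frac{h + 134}{Q + 4671} = \frac{134 + h}{4671 + Q}$)
$\left(-223339 - 61890\right) + E{\left(M{\left(6,5 \right)} + 193,\sqrt{-195 + F{\left(-4,9 \right)}} \right)} = \left(-223339 - 61890\right) + \frac{134 + \left(\left(12 + 6 \cdot 6\right) + 193\right)}{4671 + \sqrt{-195 + 9}} = -285229 + \frac{134 + \left(\left(12 + 36\right) + 193\right)}{4671 + \sqrt{-186}} = -285229 + \frac{134 + \left(48 + 193\right)}{4671 + i \sqrt{186}} = -285229 + \frac{134 + 241}{4671 + i \sqrt{186}} = -285229 + \frac{1}{4671 + i \sqrt{186}} \cdot 375 = -285229 + \frac{375}{4671 + i \sqrt{186}}$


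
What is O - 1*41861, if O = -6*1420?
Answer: -50381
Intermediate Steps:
O = -8520
O - 1*41861 = -8520 - 1*41861 = -8520 - 41861 = -50381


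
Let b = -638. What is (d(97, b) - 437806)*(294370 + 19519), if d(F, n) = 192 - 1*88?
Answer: -137389843078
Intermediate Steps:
d(F, n) = 104 (d(F, n) = 192 - 88 = 104)
(d(97, b) - 437806)*(294370 + 19519) = (104 - 437806)*(294370 + 19519) = -437702*313889 = -137389843078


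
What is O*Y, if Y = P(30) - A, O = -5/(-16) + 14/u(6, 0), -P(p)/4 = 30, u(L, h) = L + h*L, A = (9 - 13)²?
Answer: -2159/6 ≈ -359.83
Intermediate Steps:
A = 16 (A = (-4)² = 16)
u(L, h) = L + L*h
P(p) = -120 (P(p) = -4*30 = -120)
O = 127/48 (O = -5/(-16) + 14/((6*(1 + 0))) = -5*(-1/16) + 14/((6*1)) = 5/16 + 14/6 = 5/16 + 14*(⅙) = 5/16 + 7/3 = 127/48 ≈ 2.6458)
Y = -136 (Y = -120 - 1*16 = -120 - 16 = -136)
O*Y = (127/48)*(-136) = -2159/6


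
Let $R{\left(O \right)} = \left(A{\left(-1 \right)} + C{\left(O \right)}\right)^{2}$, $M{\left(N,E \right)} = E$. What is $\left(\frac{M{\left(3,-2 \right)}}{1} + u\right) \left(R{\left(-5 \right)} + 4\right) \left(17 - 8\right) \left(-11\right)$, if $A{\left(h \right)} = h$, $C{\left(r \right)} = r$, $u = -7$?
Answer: $35640$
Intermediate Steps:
$R{\left(O \right)} = \left(-1 + O\right)^{2}$
$\left(\frac{M{\left(3,-2 \right)}}{1} + u\right) \left(R{\left(-5 \right)} + 4\right) \left(17 - 8\right) \left(-11\right) = \left(- \frac{2}{1} - 7\right) \left(\left(-1 - 5\right)^{2} + 4\right) \left(17 - 8\right) \left(-11\right) = \left(\left(-2\right) 1 - 7\right) \left(\left(-6\right)^{2} + 4\right) \left(17 - 8\right) \left(-11\right) = \left(-2 - 7\right) \left(36 + 4\right) 9 \left(-11\right) = \left(-9\right) 40 \cdot 9 \left(-11\right) = \left(-360\right) 9 \left(-11\right) = \left(-3240\right) \left(-11\right) = 35640$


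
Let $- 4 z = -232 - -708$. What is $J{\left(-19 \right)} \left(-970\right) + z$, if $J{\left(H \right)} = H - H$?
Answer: $-119$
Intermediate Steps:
$z = -119$ ($z = - \frac{-232 - -708}{4} = - \frac{-232 + 708}{4} = \left(- \frac{1}{4}\right) 476 = -119$)
$J{\left(H \right)} = 0$
$J{\left(-19 \right)} \left(-970\right) + z = 0 \left(-970\right) - 119 = 0 - 119 = -119$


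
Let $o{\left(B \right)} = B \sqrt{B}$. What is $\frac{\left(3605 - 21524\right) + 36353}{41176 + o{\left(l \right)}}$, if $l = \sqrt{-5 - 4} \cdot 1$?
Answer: $\frac{18434}{41176 + 3 \sqrt{3} i^{\frac{3}{2}}} \approx 0.44773 - 3.9955 \cdot 10^{-5} i$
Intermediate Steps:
$l = 3 i$ ($l = \sqrt{-9} \cdot 1 = 3 i 1 = 3 i \approx 3.0 i$)
$o{\left(B \right)} = B^{\frac{3}{2}}$
$\frac{\left(3605 - 21524\right) + 36353}{41176 + o{\left(l \right)}} = \frac{\left(3605 - 21524\right) + 36353}{41176 + \left(3 i\right)^{\frac{3}{2}}} = \frac{-17919 + 36353}{41176 + 3 \sqrt{3} i^{\frac{3}{2}}} = \frac{18434}{41176 + 3 \sqrt{3} i^{\frac{3}{2}}}$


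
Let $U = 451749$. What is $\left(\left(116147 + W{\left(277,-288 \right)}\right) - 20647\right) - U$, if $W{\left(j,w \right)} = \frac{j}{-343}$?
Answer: $- \frac{122193684}{343} \approx -3.5625 \cdot 10^{5}$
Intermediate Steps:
$W{\left(j,w \right)} = - \frac{j}{343}$ ($W{\left(j,w \right)} = j \left(- \frac{1}{343}\right) = - \frac{j}{343}$)
$\left(\left(116147 + W{\left(277,-288 \right)}\right) - 20647\right) - U = \left(\left(116147 - \frac{277}{343}\right) - 20647\right) - 451749 = \left(\frac{39838144}{343} - 20647\right) - 451749 = \frac{32756223}{343} - 451749 = - \frac{122193684}{343}$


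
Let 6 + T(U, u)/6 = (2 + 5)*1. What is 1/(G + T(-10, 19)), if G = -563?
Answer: -1/557 ≈ -0.0017953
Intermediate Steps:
T(U, u) = 6 (T(U, u) = -36 + 6*((2 + 5)*1) = -36 + 6*(7*1) = -36 + 6*7 = -36 + 42 = 6)
1/(G + T(-10, 19)) = 1/(-563 + 6) = 1/(-557) = -1/557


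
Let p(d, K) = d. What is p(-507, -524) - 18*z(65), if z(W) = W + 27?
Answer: -2163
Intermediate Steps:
z(W) = 27 + W
p(-507, -524) - 18*z(65) = -507 - 18*(27 + 65) = -507 - 18*92 = -507 - 1656 = -2163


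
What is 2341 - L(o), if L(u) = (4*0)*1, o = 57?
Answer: 2341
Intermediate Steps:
L(u) = 0 (L(u) = 0*1 = 0)
2341 - L(o) = 2341 - 1*0 = 2341 + 0 = 2341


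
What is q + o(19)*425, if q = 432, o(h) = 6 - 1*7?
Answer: 7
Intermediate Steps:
o(h) = -1 (o(h) = 6 - 7 = -1)
q + o(19)*425 = 432 - 1*425 = 432 - 425 = 7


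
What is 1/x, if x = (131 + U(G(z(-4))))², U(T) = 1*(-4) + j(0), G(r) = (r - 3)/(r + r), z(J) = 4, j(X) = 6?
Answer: 1/17689 ≈ 5.6532e-5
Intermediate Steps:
G(r) = (-3 + r)/(2*r) (G(r) = (-3 + r)/((2*r)) = (-3 + r)*(1/(2*r)) = (-3 + r)/(2*r))
U(T) = 2 (U(T) = 1*(-4) + 6 = -4 + 6 = 2)
x = 17689 (x = (131 + 2)² = 133² = 17689)
1/x = 1/17689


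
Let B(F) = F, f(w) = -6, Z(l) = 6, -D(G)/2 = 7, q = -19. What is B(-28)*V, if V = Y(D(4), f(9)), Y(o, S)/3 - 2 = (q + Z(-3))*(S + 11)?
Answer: 5292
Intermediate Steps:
D(G) = -14 (D(G) = -2*7 = -14)
Y(o, S) = -423 - 39*S (Y(o, S) = 6 + 3*((-19 + 6)*(S + 11)) = 6 + 3*(-13*(11 + S)) = 6 + 3*(-143 - 13*S) = 6 + (-429 - 39*S) = -423 - 39*S)
V = -189 (V = -423 - 39*(-6) = -423 + 234 = -189)
B(-28)*V = -28*(-189) = 5292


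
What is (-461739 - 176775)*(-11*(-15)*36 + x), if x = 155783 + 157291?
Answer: -203694905196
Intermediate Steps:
x = 313074
(-461739 - 176775)*(-11*(-15)*36 + x) = (-461739 - 176775)*(-11*(-15)*36 + 313074) = -638514*(165*36 + 313074) = -638514*(5940 + 313074) = -638514*319014 = -203694905196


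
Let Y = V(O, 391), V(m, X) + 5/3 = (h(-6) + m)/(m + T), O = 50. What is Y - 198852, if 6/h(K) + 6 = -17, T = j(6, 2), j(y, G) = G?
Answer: -13720837/69 ≈ -1.9885e+5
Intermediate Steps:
T = 2
h(K) = -6/23 (h(K) = 6/(-6 - 17) = 6/(-23) = 6*(-1/23) = -6/23)
V(m, X) = -5/3 + (-6/23 + m)/(2 + m) (V(m, X) = -5/3 + (-6/23 + m)/(m + 2) = -5/3 + (-6/23 + m)/(2 + m))
Y = -49/69 (Y = 2*(-124 - 23*50)/(69*(2 + 50)) = (2/69)*(-124 - 1150)/52 = (2/69)*(1/52)*(-1274) = -49/69 ≈ -0.71014)
Y - 198852 = -49/69 - 198852 = -13720837/69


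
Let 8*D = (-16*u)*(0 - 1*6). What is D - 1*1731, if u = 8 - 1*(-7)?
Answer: -1551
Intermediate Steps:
u = 15 (u = 8 + 7 = 15)
D = 180 (D = ((-16*15)*(0 - 1*6))/8 = (-240*(0 - 6))/8 = (-240*(-6))/8 = (⅛)*1440 = 180)
D - 1*1731 = 180 - 1*1731 = 180 - 1731 = -1551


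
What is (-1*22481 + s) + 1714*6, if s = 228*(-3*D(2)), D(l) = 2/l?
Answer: -12881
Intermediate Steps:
s = -684 (s = 228*(-6/2) = 228*(-3*1) = 228*(-3) = -684)
(-1*22481 + s) + 1714*6 = (-1*22481 - 684) + 1714*6 = (-22481 - 684) + 10284 = -23165 + 10284 = -12881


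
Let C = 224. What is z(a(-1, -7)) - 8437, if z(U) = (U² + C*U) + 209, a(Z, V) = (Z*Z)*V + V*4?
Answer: -14843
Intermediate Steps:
a(Z, V) = 4*V + V*Z² (a(Z, V) = Z²*V + 4*V = V*Z² + 4*V = 4*V + V*Z²)
z(U) = 209 + U² + 224*U (z(U) = (U² + 224*U) + 209 = 209 + U² + 224*U)
z(a(-1, -7)) - 8437 = (209 + (-7*(4 + (-1)²))² + 224*(-7*(4 + (-1)²))) - 8437 = (209 + (-7*(4 + 1))² + 224*(-7*(4 + 1))) - 8437 = (209 + (-7*5)² + 224*(-7*5)) - 8437 = (209 + (-35)² + 224*(-35)) - 8437 = (209 + 1225 - 7840) - 8437 = -6406 - 8437 = -14843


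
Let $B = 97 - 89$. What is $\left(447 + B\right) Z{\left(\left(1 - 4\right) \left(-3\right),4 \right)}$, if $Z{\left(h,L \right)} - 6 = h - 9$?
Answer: $2730$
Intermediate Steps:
$B = 8$ ($B = 97 - 89 = 8$)
$Z{\left(h,L \right)} = -3 + h$ ($Z{\left(h,L \right)} = 6 + \left(h - 9\right) = 6 + \left(-9 + h\right) = -3 + h$)
$\left(447 + B\right) Z{\left(\left(1 - 4\right) \left(-3\right),4 \right)} = \left(447 + 8\right) \left(-3 + \left(1 - 4\right) \left(-3\right)\right) = 455 \left(-3 - -9\right) = 455 \left(-3 + 9\right) = 455 \cdot 6 = 2730$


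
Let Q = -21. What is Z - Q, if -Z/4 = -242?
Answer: 989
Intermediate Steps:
Z = 968 (Z = -4*(-242) = 968)
Z - Q = 968 - 1*(-21) = 968 + 21 = 989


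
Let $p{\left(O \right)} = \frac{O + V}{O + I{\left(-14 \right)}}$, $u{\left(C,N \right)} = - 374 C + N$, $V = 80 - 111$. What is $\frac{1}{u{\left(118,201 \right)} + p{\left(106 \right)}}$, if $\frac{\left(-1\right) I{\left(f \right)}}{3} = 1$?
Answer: $- \frac{103}{4524818} \approx -2.2763 \cdot 10^{-5}$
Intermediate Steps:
$I{\left(f \right)} = -3$ ($I{\left(f \right)} = \left(-3\right) 1 = -3$)
$V = -31$ ($V = 80 - 111 = -31$)
$u{\left(C,N \right)} = N - 374 C$
$p{\left(O \right)} = \frac{-31 + O}{-3 + O}$ ($p{\left(O \right)} = \frac{O - 31}{O - 3} = \frac{-31 + O}{-3 + O}$)
$\frac{1}{u{\left(118,201 \right)} + p{\left(106 \right)}} = \frac{1}{\left(201 - 44132\right) + \frac{-31 + 106}{-3 + 106}} = \frac{1}{\left(201 - 44132\right) + \frac{1}{103} \cdot 75} = \frac{1}{-43931 + \frac{1}{103} \cdot 75} = \frac{1}{-43931 + \frac{75}{103}} = \frac{1}{- \frac{4524818}{103}} = - \frac{103}{4524818}$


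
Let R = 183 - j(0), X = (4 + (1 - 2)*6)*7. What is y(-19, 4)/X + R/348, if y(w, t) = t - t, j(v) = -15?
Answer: 33/58 ≈ 0.56897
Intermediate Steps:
y(w, t) = 0
X = -14 (X = (4 - 1*6)*7 = (4 - 6)*7 = -2*7 = -14)
R = 198 (R = 183 - 1*(-15) = 183 + 15 = 198)
y(-19, 4)/X + R/348 = 0/(-14) + 198/348 = 0*(-1/14) + 198*(1/348) = 0 + 33/58 = 33/58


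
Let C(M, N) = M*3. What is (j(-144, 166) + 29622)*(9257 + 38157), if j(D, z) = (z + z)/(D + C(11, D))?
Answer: 155883481940/111 ≈ 1.4044e+9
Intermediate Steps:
C(M, N) = 3*M
j(D, z) = 2*z/(33 + D) (j(D, z) = (z + z)/(D + 3*11) = (2*z)/(D + 33) = (2*z)/(33 + D) = 2*z/(33 + D))
(j(-144, 166) + 29622)*(9257 + 38157) = (2*166/(33 - 144) + 29622)*(9257 + 38157) = (2*166/(-111) + 29622)*47414 = (2*166*(-1/111) + 29622)*47414 = (-332/111 + 29622)*47414 = (3287710/111)*47414 = 155883481940/111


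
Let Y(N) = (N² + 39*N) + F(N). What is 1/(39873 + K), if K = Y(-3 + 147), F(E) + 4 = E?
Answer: 1/66365 ≈ 1.5068e-5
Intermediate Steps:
F(E) = -4 + E
Y(N) = -4 + N² + 40*N (Y(N) = (N² + 39*N) + (-4 + N) = -4 + N² + 40*N)
K = 26492 (K = -4 + (-3 + 147)² + 40*(-3 + 147) = -4 + 144² + 40*144 = -4 + 20736 + 5760 = 26492)
1/(39873 + K) = 1/(39873 + 26492) = 1/66365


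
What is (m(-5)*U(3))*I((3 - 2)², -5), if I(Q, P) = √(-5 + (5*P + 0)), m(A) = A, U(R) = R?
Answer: -15*I*√30 ≈ -82.158*I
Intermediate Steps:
I(Q, P) = √(-5 + 5*P)
(m(-5)*U(3))*I((3 - 2)², -5) = (-5*3)*√(-5 + 5*(-5)) = -15*√(-5 - 25) = -15*I*√30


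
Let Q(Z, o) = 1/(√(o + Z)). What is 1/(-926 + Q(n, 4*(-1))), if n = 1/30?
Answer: -55097/51019837 + I*√3570/102039674 ≈ -0.0010799 + 5.8555e-7*I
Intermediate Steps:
n = 1/30 ≈ 0.033333
Q(Z, o) = (Z + o)^(-½) (Q(Z, o) = 1/(√(Z + o)) = (Z + o)^(-½))
1/(-926 + Q(n, 4*(-1))) = 1/(-926 + (1/30 + 4*(-1))^(-½)) = 1/(-926 + (1/30 - 4)^(-½)) = 1/(-926 + (-119/30)^(-½)) = 1/(-926 - I*√3570/119)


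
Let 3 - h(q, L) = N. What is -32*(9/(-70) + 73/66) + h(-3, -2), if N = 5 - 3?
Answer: -34973/1155 ≈ -30.280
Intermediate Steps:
N = 2
h(q, L) = 1 (h(q, L) = 3 - 1*2 = 3 - 2 = 1)
-32*(9/(-70) + 73/66) + h(-3, -2) = -32*(9/(-70) + 73/66) + 1 = -32*(9*(-1/70) + 73*(1/66)) + 1 = -32*(-9/70 + 73/66) + 1 = -32*1129/1155 + 1 = -36128/1155 + 1 = -34973/1155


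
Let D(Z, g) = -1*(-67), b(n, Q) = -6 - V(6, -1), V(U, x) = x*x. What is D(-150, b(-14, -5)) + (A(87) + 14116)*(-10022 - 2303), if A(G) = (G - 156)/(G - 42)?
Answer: -521882204/3 ≈ -1.7396e+8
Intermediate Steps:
V(U, x) = x²
b(n, Q) = -7 (b(n, Q) = -6 - 1*(-1)² = -6 - 1*1 = -6 - 1 = -7)
A(G) = (-156 + G)/(-42 + G)
D(Z, g) = 67
D(-150, b(-14, -5)) + (A(87) + 14116)*(-10022 - 2303) = 67 + ((-156 + 87)/(-42 + 87) + 14116)*(-10022 - 2303) = 67 + (-69/45 + 14116)*(-12325) = 67 + ((1/45)*(-69) + 14116)*(-12325) = 67 + (-23/15 + 14116)*(-12325) = 67 + (211717/15)*(-12325) = 67 - 521882405/3 = -521882204/3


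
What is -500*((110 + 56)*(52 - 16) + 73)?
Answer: -3024500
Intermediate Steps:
-500*((110 + 56)*(52 - 16) + 73) = -500*(166*36 + 73) = -500*(5976 + 73) = -500*6049 = -3024500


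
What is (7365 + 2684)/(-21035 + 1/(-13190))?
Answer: -132546310/277451651 ≈ -0.47773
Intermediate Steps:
(7365 + 2684)/(-21035 + 1/(-13190)) = 10049/(-21035 - 1/13190) = 10049/(-277451651/13190) = 10049*(-13190/277451651) = -132546310/277451651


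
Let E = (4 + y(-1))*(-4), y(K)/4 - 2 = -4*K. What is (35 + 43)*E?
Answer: -8736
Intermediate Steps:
y(K) = 8 - 16*K (y(K) = 8 + 4*(-4*K) = 8 - 16*K)
E = -112 (E = (4 + (8 - 16*(-1)))*(-4) = (4 + (8 + 16))*(-4) = (4 + 24)*(-4) = 28*(-4) = -112)
(35 + 43)*E = (35 + 43)*(-112) = 78*(-112) = -8736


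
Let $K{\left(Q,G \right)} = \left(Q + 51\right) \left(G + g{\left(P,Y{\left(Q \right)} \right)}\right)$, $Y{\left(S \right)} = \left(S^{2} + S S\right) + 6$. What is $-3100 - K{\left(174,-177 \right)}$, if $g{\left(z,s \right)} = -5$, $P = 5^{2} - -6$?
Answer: $37850$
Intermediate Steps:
$Y{\left(S \right)} = 6 + 2 S^{2}$ ($Y{\left(S \right)} = \left(S^{2} + S^{2}\right) + 6 = 2 S^{2} + 6 = 6 + 2 S^{2}$)
$P = 31$ ($P = 25 + 6 = 31$)
$K{\left(Q,G \right)} = \left(-5 + G\right) \left(51 + Q\right)$ ($K{\left(Q,G \right)} = \left(Q + 51\right) \left(G - 5\right) = \left(51 + Q\right) \left(-5 + G\right) = \left(-5 + G\right) \left(51 + Q\right)$)
$-3100 - K{\left(174,-177 \right)} = -3100 - \left(-255 - 870 + 51 \left(-177\right) - 30798\right) = -3100 - \left(-255 - 870 - 9027 - 30798\right) = -3100 - -40950 = -3100 + 40950 = 37850$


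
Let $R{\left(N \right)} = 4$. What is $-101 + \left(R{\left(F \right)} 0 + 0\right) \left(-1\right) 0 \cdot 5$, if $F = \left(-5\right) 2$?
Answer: $-101$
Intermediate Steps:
$F = -10$
$-101 + \left(R{\left(F \right)} 0 + 0\right) \left(-1\right) 0 \cdot 5 = -101 + \left(4 \cdot 0 + 0\right) \left(-1\right) 0 \cdot 5 = -101 + \left(0 + 0\right) 0 \cdot 5 = -101 + 0 \cdot 0 = -101 + 0 = -101$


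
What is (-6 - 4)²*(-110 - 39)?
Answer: -14900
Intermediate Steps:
(-6 - 4)²*(-110 - 39) = (-10)²*(-149) = 100*(-149) = -14900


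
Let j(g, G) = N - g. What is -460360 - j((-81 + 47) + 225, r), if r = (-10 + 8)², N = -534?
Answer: -459635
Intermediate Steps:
r = 4 (r = (-2)² = 4)
j(g, G) = -534 - g
-460360 - j((-81 + 47) + 225, r) = -460360 - (-534 - ((-81 + 47) + 225)) = -460360 - (-534 - (-34 + 225)) = -460360 - (-534 - 1*191) = -460360 - (-534 - 191) = -460360 - 1*(-725) = -460360 + 725 = -459635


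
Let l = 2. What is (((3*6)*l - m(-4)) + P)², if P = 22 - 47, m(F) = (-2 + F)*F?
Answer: 169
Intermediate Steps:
m(F) = F*(-2 + F)
P = -25
(((3*6)*l - m(-4)) + P)² = (((3*6)*2 - (-4)*(-2 - 4)) - 25)² = ((18*2 - (-4)*(-6)) - 25)² = ((36 - 1*24) - 25)² = ((36 - 24) - 25)² = (12 - 25)² = (-13)² = 169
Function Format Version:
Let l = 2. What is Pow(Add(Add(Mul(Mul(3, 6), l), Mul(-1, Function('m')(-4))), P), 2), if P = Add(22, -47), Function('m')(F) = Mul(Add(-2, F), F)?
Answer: 169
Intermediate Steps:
Function('m')(F) = Mul(F, Add(-2, F))
P = -25
Pow(Add(Add(Mul(Mul(3, 6), l), Mul(-1, Function('m')(-4))), P), 2) = Pow(Add(Add(Mul(Mul(3, 6), 2), Mul(-1, Mul(-4, Add(-2, -4)))), -25), 2) = Pow(Add(Add(Mul(18, 2), Mul(-1, Mul(-4, -6))), -25), 2) = Pow(Add(Add(36, Mul(-1, 24)), -25), 2) = Pow(Add(Add(36, -24), -25), 2) = Pow(Add(12, -25), 2) = Pow(-13, 2) = 169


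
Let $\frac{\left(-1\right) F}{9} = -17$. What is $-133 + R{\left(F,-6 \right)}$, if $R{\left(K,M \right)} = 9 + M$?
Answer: $-130$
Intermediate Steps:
$F = 153$ ($F = \left(-9\right) \left(-17\right) = 153$)
$-133 + R{\left(F,-6 \right)} = -133 + \left(9 - 6\right) = -133 + 3 = -130$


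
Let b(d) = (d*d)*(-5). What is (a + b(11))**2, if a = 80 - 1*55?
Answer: 336400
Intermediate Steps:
a = 25 (a = 80 - 55 = 25)
b(d) = -5*d**2 (b(d) = d**2*(-5) = -5*d**2)
(a + b(11))**2 = (25 - 5*11**2)**2 = (25 - 5*121)**2 = (25 - 605)**2 = (-580)**2 = 336400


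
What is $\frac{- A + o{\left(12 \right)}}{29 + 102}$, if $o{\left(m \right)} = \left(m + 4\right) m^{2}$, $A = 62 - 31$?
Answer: $\frac{2273}{131} \approx 17.351$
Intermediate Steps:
$A = 31$ ($A = 62 - 31 = 31$)
$o{\left(m \right)} = m^{2} \left(4 + m\right)$ ($o{\left(m \right)} = \left(4 + m\right) m^{2} = m^{2} \left(4 + m\right)$)
$\frac{- A + o{\left(12 \right)}}{29 + 102} = \frac{\left(-1\right) 31 + 12^{2} \left(4 + 12\right)}{29 + 102} = \frac{-31 + 144 \cdot 16}{131} = \left(-31 + 2304\right) \frac{1}{131} = 2273 \cdot \frac{1}{131} = \frac{2273}{131}$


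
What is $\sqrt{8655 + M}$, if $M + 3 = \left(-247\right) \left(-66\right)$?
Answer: $\sqrt{24954} \approx 157.97$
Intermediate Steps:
$M = 16299$ ($M = -3 - -16302 = -3 + 16302 = 16299$)
$\sqrt{8655 + M} = \sqrt{8655 + 16299} = \sqrt{24954}$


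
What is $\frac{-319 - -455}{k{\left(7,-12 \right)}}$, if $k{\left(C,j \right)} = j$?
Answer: $- \frac{34}{3} \approx -11.333$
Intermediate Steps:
$\frac{-319 - -455}{k{\left(7,-12 \right)}} = \frac{-319 - -455}{-12} = \left(-319 + 455\right) \left(- \frac{1}{12}\right) = 136 \left(- \frac{1}{12}\right) = - \frac{34}{3}$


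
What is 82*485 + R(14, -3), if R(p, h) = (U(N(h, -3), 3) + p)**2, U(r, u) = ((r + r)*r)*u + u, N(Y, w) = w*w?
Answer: 292779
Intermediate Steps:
N(Y, w) = w**2
U(r, u) = u + 2*u*r**2 (U(r, u) = ((2*r)*r)*u + u = (2*r**2)*u + u = 2*u*r**2 + u = u + 2*u*r**2)
R(p, h) = (489 + p)**2 (R(p, h) = (3*(1 + 2*((-3)**2)**2) + p)**2 = (3*(1 + 2*9**2) + p)**2 = (3*(1 + 2*81) + p)**2 = (3*(1 + 162) + p)**2 = (3*163 + p)**2 = (489 + p)**2)
82*485 + R(14, -3) = 82*485 + (489 + 14)**2 = 39770 + 503**2 = 39770 + 253009 = 292779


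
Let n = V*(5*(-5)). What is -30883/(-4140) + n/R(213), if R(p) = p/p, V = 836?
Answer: -86495117/4140 ≈ -20893.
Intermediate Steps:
n = -20900 (n = 836*(5*(-5)) = 836*(-25) = -20900)
R(p) = 1
-30883/(-4140) + n/R(213) = -30883/(-4140) - 20900/1 = -30883*(-1/4140) - 20900*1 = 30883/4140 - 20900 = -86495117/4140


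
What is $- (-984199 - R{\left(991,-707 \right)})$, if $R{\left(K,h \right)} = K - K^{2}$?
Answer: $3109$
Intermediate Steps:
$- (-984199 - R{\left(991,-707 \right)}) = - (-984199 - 991 \left(1 - 991\right)) = - (-984199 - 991 \left(-990\right)) = - (-984199 - -981090) = - (-984199 + 981090) = \left(-1\right) \left(-3109\right) = 3109$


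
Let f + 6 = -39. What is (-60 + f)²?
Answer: 11025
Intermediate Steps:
f = -45 (f = -6 - 39 = -45)
(-60 + f)² = (-60 - 45)² = (-105)² = 11025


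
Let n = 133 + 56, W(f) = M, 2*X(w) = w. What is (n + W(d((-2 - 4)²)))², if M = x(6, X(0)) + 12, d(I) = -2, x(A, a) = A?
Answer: 42849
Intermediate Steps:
X(w) = w/2
M = 18 (M = 6 + 12 = 18)
W(f) = 18
n = 189
(n + W(d((-2 - 4)²)))² = (189 + 18)² = 207² = 42849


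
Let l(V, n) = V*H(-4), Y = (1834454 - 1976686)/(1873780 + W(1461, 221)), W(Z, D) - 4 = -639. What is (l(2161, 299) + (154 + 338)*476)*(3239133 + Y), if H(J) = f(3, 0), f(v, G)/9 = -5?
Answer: 830907522445285191/1873145 ≈ 4.4359e+11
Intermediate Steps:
f(v, G) = -45 (f(v, G) = 9*(-5) = -45)
H(J) = -45
W(Z, D) = -635 (W(Z, D) = 4 - 639 = -635)
Y = -142232/1873145 (Y = (1834454 - 1976686)/(1873780 - 635) = -142232/1873145 ≈ -0.075932)
l(V, n) = -45*V (l(V, n) = V*(-45) = -45*V)
(l(2161, 299) + (154 + 338)*476)*(3239133 + Y) = (-45*2161 + (154 + 338)*476)*(3239133 - 142232/1873145) = (-97245 + 492*476)*(6067365641053/1873145) = (-97245 + 234192)*(6067365641053/1873145) = 136947*(6067365641053/1873145) = 830907522445285191/1873145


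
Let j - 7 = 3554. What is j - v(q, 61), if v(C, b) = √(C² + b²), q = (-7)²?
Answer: 3561 - √6122 ≈ 3482.8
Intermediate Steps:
j = 3561 (j = 7 + 3554 = 3561)
q = 49
j - v(q, 61) = 3561 - √(49² + 61²) = 3561 - √(2401 + 3721) = 3561 - √6122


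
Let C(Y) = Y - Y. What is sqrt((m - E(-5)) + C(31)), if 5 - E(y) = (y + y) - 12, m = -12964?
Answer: I*sqrt(12991) ≈ 113.98*I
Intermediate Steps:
E(y) = 17 - 2*y (E(y) = 5 - ((y + y) - 12) = 5 - (2*y - 12) = 5 - (-12 + 2*y) = 5 + (12 - 2*y) = 17 - 2*y)
C(Y) = 0
sqrt((m - E(-5)) + C(31)) = sqrt((-12964 - (17 - 2*(-5))) + 0) = sqrt((-12964 - (17 + 10)) + 0) = sqrt((-12964 - 1*27) + 0) = sqrt((-12964 - 27) + 0) = sqrt(-12991 + 0) = sqrt(-12991) = I*sqrt(12991)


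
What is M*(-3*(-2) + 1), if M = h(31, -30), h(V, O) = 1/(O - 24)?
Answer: -7/54 ≈ -0.12963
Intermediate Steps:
h(V, O) = 1/(-24 + O)
M = -1/54 (M = 1/(-24 - 30) = 1/(-54) = -1/54 ≈ -0.018519)
M*(-3*(-2) + 1) = -(-3*(-2) + 1)/54 = -(6 + 1)/54 = -1/54*7 = -7/54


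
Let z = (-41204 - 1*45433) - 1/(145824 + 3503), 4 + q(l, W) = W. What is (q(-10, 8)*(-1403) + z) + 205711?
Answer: 16942940073/149327 ≈ 1.1346e+5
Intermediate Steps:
q(l, W) = -4 + W
z = -12937243300/149327 (z = (-41204 - 45433) - 1/149327 = -86637 - 1*1/149327 = -86637 - 1/149327 = -12937243300/149327 ≈ -86637.)
(q(-10, 8)*(-1403) + z) + 205711 = ((-4 + 8)*(-1403) - 12937243300/149327) + 205711 = (4*(-1403) - 12937243300/149327) + 205711 = (-5612 - 12937243300/149327) + 205711 = -13775266424/149327 + 205711 = 16942940073/149327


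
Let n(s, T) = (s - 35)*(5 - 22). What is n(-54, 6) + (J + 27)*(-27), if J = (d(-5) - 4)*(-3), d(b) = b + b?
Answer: -350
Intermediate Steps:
d(b) = 2*b
J = 42 (J = (2*(-5) - 4)*(-3) = (-10 - 4)*(-3) = -14*(-3) = 42)
n(s, T) = 595 - 17*s (n(s, T) = (-35 + s)*(-17) = 595 - 17*s)
n(-54, 6) + (J + 27)*(-27) = (595 - 17*(-54)) + (42 + 27)*(-27) = (595 + 918) + 69*(-27) = 1513 - 1863 = -350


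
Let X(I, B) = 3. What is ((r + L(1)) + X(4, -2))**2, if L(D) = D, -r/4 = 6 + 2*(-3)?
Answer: 16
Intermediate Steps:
r = 0 (r = -4*(6 + 2*(-3)) = -4*(6 - 6) = -4*0 = 0)
((r + L(1)) + X(4, -2))**2 = ((0 + 1) + 3)**2 = (1 + 3)**2 = 4**2 = 16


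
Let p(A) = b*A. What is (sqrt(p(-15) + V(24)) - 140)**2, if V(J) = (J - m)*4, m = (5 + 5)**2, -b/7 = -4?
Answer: 18876 - 560*I*sqrt(181) ≈ 18876.0 - 7534.0*I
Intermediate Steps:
b = 28 (b = -7*(-4) = 28)
m = 100 (m = 10**2 = 100)
p(A) = 28*A
V(J) = -400 + 4*J (V(J) = (J - 1*100)*4 = (J - 100)*4 = (-100 + J)*4 = -400 + 4*J)
(sqrt(p(-15) + V(24)) - 140)**2 = (sqrt(28*(-15) + (-400 + 4*24)) - 140)**2 = (sqrt(-420 + (-400 + 96)) - 140)**2 = (sqrt(-420 - 304) - 140)**2 = (sqrt(-724) - 140)**2 = (2*I*sqrt(181) - 140)**2 = (-140 + 2*I*sqrt(181))**2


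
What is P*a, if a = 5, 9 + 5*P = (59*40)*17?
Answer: 40111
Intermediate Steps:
P = 40111/5 (P = -9/5 + ((59*40)*17)/5 = -9/5 + (2360*17)/5 = -9/5 + (1/5)*40120 = -9/5 + 8024 = 40111/5 ≈ 8022.2)
P*a = (40111/5)*5 = 40111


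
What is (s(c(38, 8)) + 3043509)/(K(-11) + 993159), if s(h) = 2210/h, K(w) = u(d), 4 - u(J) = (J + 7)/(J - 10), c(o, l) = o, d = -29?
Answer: 2255283264/735933365 ≈ 3.0645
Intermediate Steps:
u(J) = 4 - (7 + J)/(-10 + J) (u(J) = 4 - (J + 7)/(J - 10) = 4 - (7 + J)/(-10 + J))
K(w) = 134/39 (K(w) = (-47 + 3*(-29))/(-10 - 29) = (-47 - 87)/(-39) = -1/39*(-134) = 134/39)
(s(c(38, 8)) + 3043509)/(K(-11) + 993159) = (2210/38 + 3043509)/(134/39 + 993159) = (2210*(1/38) + 3043509)/(38733335/39) = (1105/19 + 3043509)*(39/38733335) = (57827776/19)*(39/38733335) = 2255283264/735933365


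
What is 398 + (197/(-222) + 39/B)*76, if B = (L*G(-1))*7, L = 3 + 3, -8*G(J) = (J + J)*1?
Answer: 476180/777 ≈ 612.84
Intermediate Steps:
G(J) = -J/4 (G(J) = -(J + J)/8 = -2*J/8 = -J/4)
L = 6
B = 21/2 (B = (6*(-¼*(-1)))*7 = (6*(¼))*7 = (3/2)*7 = 21/2 ≈ 10.500)
398 + (197/(-222) + 39/B)*76 = 398 + (197/(-222) + 39/(21/2))*76 = 398 + (197*(-1/222) + 39*(2/21))*76 = 398 + (-197/222 + 26/7)*76 = 398 + (4393/1554)*76 = 398 + 166934/777 = 476180/777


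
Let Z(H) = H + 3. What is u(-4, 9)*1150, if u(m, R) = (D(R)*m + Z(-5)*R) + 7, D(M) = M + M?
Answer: -95450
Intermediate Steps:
D(M) = 2*M
Z(H) = 3 + H
u(m, R) = 7 - 2*R + 2*R*m (u(m, R) = ((2*R)*m + (3 - 5)*R) + 7 = (2*R*m - 2*R) + 7 = (-2*R + 2*R*m) + 7 = 7 - 2*R + 2*R*m)
u(-4, 9)*1150 = (7 - 2*9 + 2*9*(-4))*1150 = (7 - 18 - 72)*1150 = -83*1150 = -95450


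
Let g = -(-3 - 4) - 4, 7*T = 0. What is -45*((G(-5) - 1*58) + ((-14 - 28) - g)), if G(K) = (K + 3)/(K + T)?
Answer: 4617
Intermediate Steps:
T = 0 (T = (⅐)*0 = 0)
G(K) = (3 + K)/K (G(K) = (K + 3)/(K + 0) = (3 + K)/K)
g = 3 (g = -1*(-7) - 4 = 7 - 4 = 3)
-45*((G(-5) - 1*58) + ((-14 - 28) - g)) = -45*(((3 - 5)/(-5) - 1*58) + ((-14 - 28) - 1*3)) = -45*((-⅕*(-2) - 58) + (-42 - 3)) = -45*((⅖ - 58) - 45) = -45*(-288/5 - 45) = -45*(-513/5) = 4617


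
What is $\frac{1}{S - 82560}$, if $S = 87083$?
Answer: $\frac{1}{4523} \approx 0.00022109$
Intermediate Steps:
$\frac{1}{S - 82560} = \frac{1}{87083 - 82560} = \frac{1}{4523}$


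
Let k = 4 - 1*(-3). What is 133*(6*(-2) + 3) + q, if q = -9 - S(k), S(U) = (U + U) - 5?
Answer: -1215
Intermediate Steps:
k = 7 (k = 4 + 3 = 7)
S(U) = -5 + 2*U (S(U) = 2*U - 5 = -5 + 2*U)
q = -18 (q = -9 - (-5 + 2*7) = -9 - (-5 + 14) = -9 - 1*9 = -9 - 9 = -18)
133*(6*(-2) + 3) + q = 133*(6*(-2) + 3) - 18 = 133*(-12 + 3) - 18 = 133*(-9) - 18 = -1197 - 18 = -1215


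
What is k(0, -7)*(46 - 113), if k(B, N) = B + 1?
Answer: -67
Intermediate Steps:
k(B, N) = 1 + B
k(0, -7)*(46 - 113) = (1 + 0)*(46 - 113) = 1*(-67) = -67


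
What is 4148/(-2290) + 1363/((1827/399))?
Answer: 1016263/3435 ≈ 295.86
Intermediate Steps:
4148/(-2290) + 1363/((1827/399)) = 4148*(-1/2290) + 1363/((1827*(1/399))) = -2074/1145 + 1363/(87/19) = -2074/1145 + 1363*(19/87) = -2074/1145 + 893/3 = 1016263/3435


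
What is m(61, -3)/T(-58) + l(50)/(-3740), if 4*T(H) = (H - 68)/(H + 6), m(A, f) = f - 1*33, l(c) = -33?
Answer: -141419/2380 ≈ -59.420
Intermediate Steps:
m(A, f) = -33 + f (m(A, f) = f - 33 = -33 + f)
T(H) = (-68 + H)/(4*(6 + H)) (T(H) = ((H - 68)/(H + 6))/4 = ((-68 + H)/(6 + H))/4 = (-68 + H)/(4*(6 + H)))
m(61, -3)/T(-58) + l(50)/(-3740) = (-33 - 3)/(((-68 - 58)/(4*(6 - 58)))) - 33/(-3740) = -36/((¼)*(-126)/(-52)) - 33*(-1/3740) = -36/((¼)*(-1/52)*(-126)) + 3/340 = -36/63/104 + 3/340 = -36*104/63 + 3/340 = -416/7 + 3/340 = -141419/2380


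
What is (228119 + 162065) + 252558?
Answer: 642742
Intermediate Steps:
(228119 + 162065) + 252558 = 390184 + 252558 = 642742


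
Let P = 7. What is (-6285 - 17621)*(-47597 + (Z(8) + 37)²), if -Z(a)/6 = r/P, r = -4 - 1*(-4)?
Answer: 1105126568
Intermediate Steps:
r = 0 (r = -4 + 4 = 0)
Z(a) = 0 (Z(a) = -0/7 = -6*0 = 0)
(-6285 - 17621)*(-47597 + (Z(8) + 37)²) = (-6285 - 17621)*(-47597 + (0 + 37)²) = -23906*(-47597 + 37²) = -23906*(-47597 + 1369) = -23906*(-46228) = 1105126568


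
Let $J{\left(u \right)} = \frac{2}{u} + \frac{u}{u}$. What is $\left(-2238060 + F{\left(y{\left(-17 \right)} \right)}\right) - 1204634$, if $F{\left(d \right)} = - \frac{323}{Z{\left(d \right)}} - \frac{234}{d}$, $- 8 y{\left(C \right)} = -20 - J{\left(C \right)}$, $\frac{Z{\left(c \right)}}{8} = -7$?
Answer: $- \frac{68442424199}{19880} \approx -3.4428 \cdot 10^{6}$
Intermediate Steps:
$J{\left(u \right)} = 1 + \frac{2}{u}$ ($J{\left(u \right)} = \frac{2}{u} + 1 = 1 + \frac{2}{u}$)
$Z{\left(c \right)} = -56$ ($Z{\left(c \right)} = 8 \left(-7\right) = -56$)
$y{\left(C \right)} = \frac{5}{2} + \frac{2 + C}{8 C}$ ($y{\left(C \right)} = - \frac{-20 - \frac{2 + C}{C}}{8} = \frac{5}{2} + \frac{2 + C}{8 C}$)
$F{\left(d \right)} = \frac{323}{56} - \frac{234}{d}$ ($F{\left(d \right)} = - \frac{323}{-56} - \frac{234}{d} = \left(-323\right) \left(- \frac{1}{56}\right) - \frac{234}{d} = \frac{323}{56} - \frac{234}{d}$)
$\left(-2238060 + F{\left(y{\left(-17 \right)} \right)}\right) - 1204634 = \left(-2238060 + \left(\frac{323}{56} - \frac{234}{\frac{1}{8} \frac{1}{-17} \left(2 + 21 \left(-17\right)\right)}\right)\right) - 1204634 = \left(-2238060 + \left(\frac{323}{56} - \frac{234}{\frac{1}{8} \left(- \frac{1}{17}\right) \left(2 - 357\right)}\right)\right) - 1204634 = \left(-2238060 + \left(\frac{323}{56} - \frac{234}{\frac{1}{8} \left(- \frac{1}{17}\right) \left(-355\right)}\right)\right) - 1204634 = \left(-2238060 + \left(\frac{323}{56} - \frac{234}{\frac{355}{136}}\right)\right) - 1204634 = \left(-2238060 + \left(\frac{323}{56} - \frac{31824}{355}\right)\right) - 1204634 = \left(-2238060 - \frac{1667479}{19880}\right) - 1204634 = - \frac{44494300279}{19880} - 1204634 = - \frac{68442424199}{19880}$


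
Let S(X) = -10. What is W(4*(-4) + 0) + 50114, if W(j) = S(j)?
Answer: 50104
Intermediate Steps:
W(j) = -10
W(4*(-4) + 0) + 50114 = -10 + 50114 = 50104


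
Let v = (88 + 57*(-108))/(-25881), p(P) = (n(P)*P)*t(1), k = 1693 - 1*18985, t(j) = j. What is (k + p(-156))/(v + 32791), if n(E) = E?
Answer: 182305764/848669939 ≈ 0.21481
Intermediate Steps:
k = -17292 (k = 1693 - 18985 = -17292)
p(P) = P² (p(P) = (P*P)*1 = P²*1 = P²)
v = 6068/25881 (v = (88 - 6156)*(-1/25881) = -6068*(-1/25881) = 6068/25881 ≈ 0.23446)
(k + p(-156))/(v + 32791) = (-17292 + (-156)²)/(6068/25881 + 32791) = (-17292 + 24336)/(848669939/25881) = 7044*(25881/848669939) = 182305764/848669939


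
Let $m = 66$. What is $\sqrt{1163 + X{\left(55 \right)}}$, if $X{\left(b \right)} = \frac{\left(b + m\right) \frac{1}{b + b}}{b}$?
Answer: $\frac{\sqrt{116302}}{10} \approx 34.103$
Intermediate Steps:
$X{\left(b \right)} = \frac{66 + b}{2 b^{2}}$ ($X{\left(b \right)} = \frac{\left(b + 66\right) \frac{1}{b + b}}{b} = \frac{\left(66 + b\right) \frac{1}{2 b}}{b} = \frac{\frac{1}{2} \frac{1}{b} \left(66 + b\right)}{b} = \frac{66 + b}{2 b^{2}}$)
$\sqrt{1163 + X{\left(55 \right)}} = \sqrt{1163 + \frac{66 + 55}{2 \cdot 3025}} = \sqrt{1163 + \frac{1}{2} \cdot \frac{1}{3025} \cdot 121} = \sqrt{1163 + \frac{1}{50}} = \sqrt{\frac{58151}{50}} = \frac{\sqrt{116302}}{10}$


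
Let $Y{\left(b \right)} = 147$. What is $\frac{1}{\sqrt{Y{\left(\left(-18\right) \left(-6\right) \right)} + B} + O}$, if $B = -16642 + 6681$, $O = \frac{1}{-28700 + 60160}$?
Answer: $\frac{31460}{9713225922401} - \frac{989731600 i \sqrt{9814}}{9713225922401} \approx 3.2389 \cdot 10^{-9} - 0.010094 i$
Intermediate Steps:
$O = \frac{1}{31460} \approx 3.1786 \cdot 10^{-5}$
$B = -9961$
$\frac{1}{\sqrt{Y{\left(\left(-18\right) \left(-6\right) \right)} + B} + O} = \frac{1}{\sqrt{147 - 9961} + \frac{1}{31460}} = \frac{1}{\sqrt{-9814} + \frac{1}{31460}} = \frac{1}{i \sqrt{9814} + \frac{1}{31460}} = \frac{1}{\frac{1}{31460} + i \sqrt{9814}}$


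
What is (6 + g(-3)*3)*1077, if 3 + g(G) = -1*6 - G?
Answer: -12924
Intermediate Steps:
g(G) = -9 - G (g(G) = -3 + (-1*6 - G) = -3 + (-6 - G) = -9 - G)
(6 + g(-3)*3)*1077 = (6 + (-9 - 1*(-3))*3)*1077 = (6 + (-9 + 3)*3)*1077 = (6 - 6*3)*1077 = (6 - 18)*1077 = -12*1077 = -12924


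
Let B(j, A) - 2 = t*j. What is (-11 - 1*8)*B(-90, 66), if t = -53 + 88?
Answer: 59812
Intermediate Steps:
t = 35
B(j, A) = 2 + 35*j
(-11 - 1*8)*B(-90, 66) = (-11 - 1*8)*(2 + 35*(-90)) = (-11 - 8)*(2 - 3150) = -19*(-3148) = 59812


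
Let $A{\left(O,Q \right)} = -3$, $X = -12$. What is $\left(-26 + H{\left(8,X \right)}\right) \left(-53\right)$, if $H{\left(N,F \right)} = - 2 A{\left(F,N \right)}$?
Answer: $1060$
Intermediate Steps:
$H{\left(N,F \right)} = 6$ ($H{\left(N,F \right)} = \left(-2\right) \left(-3\right) = 6$)
$\left(-26 + H{\left(8,X \right)}\right) \left(-53\right) = \left(-26 + 6\right) \left(-53\right) = \left(-20\right) \left(-53\right) = 1060$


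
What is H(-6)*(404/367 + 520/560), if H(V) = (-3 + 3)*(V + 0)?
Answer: 0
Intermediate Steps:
H(V) = 0 (H(V) = 0*V = 0)
H(-6)*(404/367 + 520/560) = 0*(404/367 + 520/560) = 0*(404*(1/367) + 520*(1/560)) = 0*(404/367 + 13/14) = 0*(10427/5138) = 0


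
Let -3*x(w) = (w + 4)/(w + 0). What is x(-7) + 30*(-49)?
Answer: -10291/7 ≈ -1470.1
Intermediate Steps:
x(w) = -(4 + w)/(3*w) (x(w) = -(w + 4)/(3*(w + 0)) = -(4 + w)/(3*w))
x(-7) + 30*(-49) = (1/3)*(-4 - 1*(-7))/(-7) + 30*(-49) = (1/3)*(-1/7)*(-4 + 7) - 1470 = (1/3)*(-1/7)*3 - 1470 = -1/7 - 1470 = -10291/7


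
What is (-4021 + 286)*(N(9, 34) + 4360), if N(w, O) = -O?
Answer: -16157610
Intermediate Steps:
(-4021 + 286)*(N(9, 34) + 4360) = (-4021 + 286)*(-1*34 + 4360) = -3735*(-34 + 4360) = -3735*4326 = -16157610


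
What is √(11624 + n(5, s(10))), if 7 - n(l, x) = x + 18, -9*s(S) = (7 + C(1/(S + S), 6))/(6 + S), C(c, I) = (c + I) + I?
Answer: √167229105/120 ≈ 107.76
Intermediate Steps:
C(c, I) = c + 2*I (C(c, I) = (I + c) + I = c + 2*I)
s(S) = -(19 + 1/(2*S))/(9*(6 + S)) (s(S) = -(7 + (1/(S + S) + 2*6))/(9*(6 + S)) = -(7 + (1/(2*S) + 12))/(9*(6 + S)) = -(7 + (12 + 1/(2*S)))/(9*(6 + S)) = -(19 + 1/(2*S))/(9*(6 + S)))
n(l, x) = -11 - x (n(l, x) = 7 - (x + 18) = 7 - (18 + x) = 7 + (-18 - x) = -11 - x)
√(11624 + n(5, s(10))) = √(11624 + (-11 - (-1 - 38*10)/(18*10*(6 + 10)))) = √(11624 + (-11 - (-1 - 380)/(18*10*16))) = √(11624 + (-11 - (-381)/(18*10*16))) = √(11624 + (-11 - 1*(-127/960))) = √(11624 + (-11 + 127/960)) = √(11624 - 10433/960) = √(11148607/960) = √167229105/120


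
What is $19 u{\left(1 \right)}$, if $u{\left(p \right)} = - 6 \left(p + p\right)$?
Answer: $-228$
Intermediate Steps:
$u{\left(p \right)} = - 12 p$ ($u{\left(p \right)} = - 6 \cdot 2 p = - 12 p$)
$19 u{\left(1 \right)} = 19 \left(\left(-12\right) 1\right) = 19 \left(-12\right) = -228$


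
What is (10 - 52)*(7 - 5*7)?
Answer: 1176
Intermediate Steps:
(10 - 52)*(7 - 5*7) = -42*(7 - 35) = -42*(-28) = 1176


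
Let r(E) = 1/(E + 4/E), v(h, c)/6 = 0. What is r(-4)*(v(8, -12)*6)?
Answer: 0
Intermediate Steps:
v(h, c) = 0 (v(h, c) = 6*0 = 0)
r(-4)*(v(8, -12)*6) = (-4/(4 + (-4)**2))*(0*6) = -4/(4 + 16)*0 = -4/20*0 = -4*1/20*0 = -1/5*0 = 0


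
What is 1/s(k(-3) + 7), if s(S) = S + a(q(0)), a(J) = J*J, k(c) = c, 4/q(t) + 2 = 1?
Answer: 1/20 ≈ 0.050000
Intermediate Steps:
q(t) = -4 (q(t) = 4/(-2 + 1) = 4/(-1) = 4*(-1) = -4)
a(J) = J²
s(S) = 16 + S (s(S) = S + (-4)² = S + 16 = 16 + S)
1/s(k(-3) + 7) = 1/(16 + (-3 + 7)) = 1/(16 + 4) = 1/20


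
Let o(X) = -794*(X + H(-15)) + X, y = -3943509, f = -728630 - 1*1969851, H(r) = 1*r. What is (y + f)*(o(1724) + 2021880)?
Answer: -4427935769420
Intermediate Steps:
H(r) = r
f = -2698481 (f = -728630 - 1969851 = -2698481)
o(X) = 11910 - 793*X (o(X) = -794*(X - 15) + X = -794*(-15 + X) + X = (11910 - 794*X) + X = 11910 - 793*X)
(y + f)*(o(1724) + 2021880) = (-3943509 - 2698481)*((11910 - 793*1724) + 2021880) = -6641990*((11910 - 1367132) + 2021880) = -6641990*(-1355222 + 2021880) = -6641990*666658 = -4427935769420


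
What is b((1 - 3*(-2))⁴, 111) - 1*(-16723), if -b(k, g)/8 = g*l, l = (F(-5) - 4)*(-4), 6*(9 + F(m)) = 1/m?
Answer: -147857/5 ≈ -29571.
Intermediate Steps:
F(m) = -9 + 1/(6*m)
l = 782/15 (l = ((-9 + (⅙)/(-5)) - 4)*(-4) = ((-9 + (⅙)*(-⅕)) - 4)*(-4) = ((-9 - 1/30) - 4)*(-4) = (-271/30 - 4)*(-4) = -391/30*(-4) = 782/15 ≈ 52.133)
b(k, g) = -6256*g/15 (b(k, g) = -8*g*782/15 = -6256*g/15)
b((1 - 3*(-2))⁴, 111) - 1*(-16723) = -6256/15*111 - 1*(-16723) = -231472/5 + 16723 = -147857/5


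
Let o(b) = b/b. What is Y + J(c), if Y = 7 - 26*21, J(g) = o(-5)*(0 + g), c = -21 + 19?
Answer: -541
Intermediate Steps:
o(b) = 1
c = -2
J(g) = g (J(g) = 1*(0 + g) = 1*g = g)
Y = -539 (Y = 7 - 546 = -539)
Y + J(c) = -539 - 2 = -541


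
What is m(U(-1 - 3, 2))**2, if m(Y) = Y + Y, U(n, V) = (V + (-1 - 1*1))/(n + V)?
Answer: 0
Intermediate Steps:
U(n, V) = (-2 + V)/(V + n) (U(n, V) = (V + (-1 - 1))/(V + n) = (V - 2)/(V + n) = (-2 + V)/(V + n))
m(Y) = 2*Y
m(U(-1 - 3, 2))**2 = (2*((-2 + 2)/(2 + (-1 - 3))))**2 = (2*(0/(2 - 4)))**2 = (2*(0/(-2)))**2 = (2*(-1/2*0))**2 = (2*0)**2 = 0**2 = 0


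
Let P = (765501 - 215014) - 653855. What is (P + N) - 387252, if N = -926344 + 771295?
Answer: -645669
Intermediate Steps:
P = -103368 (P = 550487 - 653855 = -103368)
N = -155049
(P + N) - 387252 = (-103368 - 155049) - 387252 = -258417 - 387252 = -645669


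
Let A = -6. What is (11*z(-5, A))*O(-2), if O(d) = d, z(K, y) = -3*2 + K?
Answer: 242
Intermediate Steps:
z(K, y) = -6 + K
(11*z(-5, A))*O(-2) = (11*(-6 - 5))*(-2) = (11*(-11))*(-2) = -121*(-2) = 242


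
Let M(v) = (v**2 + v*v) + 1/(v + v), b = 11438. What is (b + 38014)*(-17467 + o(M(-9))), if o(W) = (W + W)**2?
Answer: 116746248632/27 ≈ 4.3239e+9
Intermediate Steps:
M(v) = 1/(2*v) + 2*v**2 (M(v) = (v**2 + v**2) + 1/(2*v) = 2*v**2 + 1/(2*v) = 1/(2*v) + 2*v**2)
o(W) = 4*W**2 (o(W) = (2*W)**2 = 4*W**2)
(b + 38014)*(-17467 + o(M(-9))) = (11438 + 38014)*(-17467 + 4*((1/2)*(1 + 4*(-9)**3)/(-9))**2) = 49452*(-17467 + 4*((1/2)*(-1/9)*(1 + 4*(-729)))**2) = 49452*(-17467 + 4*((1/2)*(-1/9)*(1 - 2916))**2) = 49452*(-17467 + 4*((1/2)*(-1/9)*(-2915))**2) = 49452*(-17467 + 4*(2915/18)**2) = 49452*(-17467 + 4*(8497225/324)) = 49452*(-17467 + 8497225/81) = 49452*(7082398/81) = 116746248632/27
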